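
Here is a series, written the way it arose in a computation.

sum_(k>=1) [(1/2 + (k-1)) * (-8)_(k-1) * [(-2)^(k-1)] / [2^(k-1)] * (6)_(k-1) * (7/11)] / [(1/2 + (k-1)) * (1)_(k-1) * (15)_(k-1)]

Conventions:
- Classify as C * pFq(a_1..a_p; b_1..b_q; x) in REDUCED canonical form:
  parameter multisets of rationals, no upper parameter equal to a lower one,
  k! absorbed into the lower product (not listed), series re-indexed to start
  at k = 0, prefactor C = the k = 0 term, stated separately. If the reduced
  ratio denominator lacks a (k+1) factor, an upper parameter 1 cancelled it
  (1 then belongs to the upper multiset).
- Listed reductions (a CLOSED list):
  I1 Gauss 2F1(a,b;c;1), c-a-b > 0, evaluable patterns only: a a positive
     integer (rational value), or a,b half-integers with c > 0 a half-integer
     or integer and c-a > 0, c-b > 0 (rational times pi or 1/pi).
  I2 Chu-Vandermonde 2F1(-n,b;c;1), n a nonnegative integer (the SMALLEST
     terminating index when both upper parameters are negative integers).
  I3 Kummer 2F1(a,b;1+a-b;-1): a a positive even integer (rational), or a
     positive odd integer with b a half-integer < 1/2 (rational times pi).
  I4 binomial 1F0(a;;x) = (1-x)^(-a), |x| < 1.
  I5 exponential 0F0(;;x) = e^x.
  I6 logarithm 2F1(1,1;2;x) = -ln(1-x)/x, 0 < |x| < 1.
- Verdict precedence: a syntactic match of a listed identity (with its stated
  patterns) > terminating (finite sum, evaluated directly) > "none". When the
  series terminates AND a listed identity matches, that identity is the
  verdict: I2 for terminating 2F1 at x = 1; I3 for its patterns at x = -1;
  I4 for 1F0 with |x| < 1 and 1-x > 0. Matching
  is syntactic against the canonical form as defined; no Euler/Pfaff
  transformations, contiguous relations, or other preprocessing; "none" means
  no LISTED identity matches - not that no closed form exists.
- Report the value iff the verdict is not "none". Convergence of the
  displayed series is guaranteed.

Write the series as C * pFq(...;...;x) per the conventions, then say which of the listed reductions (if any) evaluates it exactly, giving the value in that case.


At argument -1: a 2F1 with upper {-8, 6}, lower {15}, scaled by C = 7/11. Verdict: this is the Kummer evaluation I3 (x = -1; c = 15 equals 1+a-b for upper {-8, 6}: listed pattern). Hence: 637/55.

First insight: t_0 = 7/11 here, and the factor k + 1/2 cancels (top and bottom), leaving C = 7/11.
Term ratio: r(k) = (-1) * (k-8) (k+6) / [(k+15) (k+1)] - rational in k. x = (-1); t_0 = 7/11; negate the roots.


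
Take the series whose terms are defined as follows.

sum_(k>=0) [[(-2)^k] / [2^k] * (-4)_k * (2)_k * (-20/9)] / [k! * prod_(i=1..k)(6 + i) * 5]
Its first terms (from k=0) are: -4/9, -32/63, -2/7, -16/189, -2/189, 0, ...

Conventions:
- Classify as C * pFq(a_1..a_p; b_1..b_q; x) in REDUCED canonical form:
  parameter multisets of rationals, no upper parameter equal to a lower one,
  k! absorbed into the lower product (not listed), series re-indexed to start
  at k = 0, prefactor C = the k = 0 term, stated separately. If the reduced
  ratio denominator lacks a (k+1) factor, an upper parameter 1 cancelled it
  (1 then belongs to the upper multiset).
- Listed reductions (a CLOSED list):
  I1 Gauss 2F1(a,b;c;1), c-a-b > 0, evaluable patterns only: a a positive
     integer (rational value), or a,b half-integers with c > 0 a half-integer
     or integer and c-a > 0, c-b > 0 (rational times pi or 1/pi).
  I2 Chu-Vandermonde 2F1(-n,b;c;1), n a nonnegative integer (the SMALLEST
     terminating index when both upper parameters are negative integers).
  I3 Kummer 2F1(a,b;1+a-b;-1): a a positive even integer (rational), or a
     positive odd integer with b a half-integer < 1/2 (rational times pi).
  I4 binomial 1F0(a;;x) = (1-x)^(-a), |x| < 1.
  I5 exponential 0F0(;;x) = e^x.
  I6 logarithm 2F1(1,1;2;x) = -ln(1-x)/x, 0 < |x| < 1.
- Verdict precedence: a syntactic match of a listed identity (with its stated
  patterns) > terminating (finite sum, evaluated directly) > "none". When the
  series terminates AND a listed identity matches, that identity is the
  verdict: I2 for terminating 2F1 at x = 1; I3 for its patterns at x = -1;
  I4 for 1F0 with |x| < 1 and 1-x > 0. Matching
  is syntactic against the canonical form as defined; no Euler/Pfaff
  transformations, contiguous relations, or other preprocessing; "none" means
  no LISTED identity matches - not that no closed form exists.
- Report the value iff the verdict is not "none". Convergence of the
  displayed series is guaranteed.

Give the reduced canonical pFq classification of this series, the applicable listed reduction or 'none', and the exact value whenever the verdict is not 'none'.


Classification (C = -4/9): 2F1 with upper {-4, 2}, lower {7}, argument x = -1. Verdict: Kummer's theorem (I3) matches (x = -1; c = 7 equals 1+a-b for upper {-4, 2}: listed pattern). Hence: -4/3.

First insight: from the first term -4/9: the constant factors (prefactor -4/9) combine into one prefactor.
Ratio: r(k) = (-1) * (k-4) (k+2) / [(k+7) (k+1)] - rational; roots negated = parameters, x = (-1), C = -4/9.


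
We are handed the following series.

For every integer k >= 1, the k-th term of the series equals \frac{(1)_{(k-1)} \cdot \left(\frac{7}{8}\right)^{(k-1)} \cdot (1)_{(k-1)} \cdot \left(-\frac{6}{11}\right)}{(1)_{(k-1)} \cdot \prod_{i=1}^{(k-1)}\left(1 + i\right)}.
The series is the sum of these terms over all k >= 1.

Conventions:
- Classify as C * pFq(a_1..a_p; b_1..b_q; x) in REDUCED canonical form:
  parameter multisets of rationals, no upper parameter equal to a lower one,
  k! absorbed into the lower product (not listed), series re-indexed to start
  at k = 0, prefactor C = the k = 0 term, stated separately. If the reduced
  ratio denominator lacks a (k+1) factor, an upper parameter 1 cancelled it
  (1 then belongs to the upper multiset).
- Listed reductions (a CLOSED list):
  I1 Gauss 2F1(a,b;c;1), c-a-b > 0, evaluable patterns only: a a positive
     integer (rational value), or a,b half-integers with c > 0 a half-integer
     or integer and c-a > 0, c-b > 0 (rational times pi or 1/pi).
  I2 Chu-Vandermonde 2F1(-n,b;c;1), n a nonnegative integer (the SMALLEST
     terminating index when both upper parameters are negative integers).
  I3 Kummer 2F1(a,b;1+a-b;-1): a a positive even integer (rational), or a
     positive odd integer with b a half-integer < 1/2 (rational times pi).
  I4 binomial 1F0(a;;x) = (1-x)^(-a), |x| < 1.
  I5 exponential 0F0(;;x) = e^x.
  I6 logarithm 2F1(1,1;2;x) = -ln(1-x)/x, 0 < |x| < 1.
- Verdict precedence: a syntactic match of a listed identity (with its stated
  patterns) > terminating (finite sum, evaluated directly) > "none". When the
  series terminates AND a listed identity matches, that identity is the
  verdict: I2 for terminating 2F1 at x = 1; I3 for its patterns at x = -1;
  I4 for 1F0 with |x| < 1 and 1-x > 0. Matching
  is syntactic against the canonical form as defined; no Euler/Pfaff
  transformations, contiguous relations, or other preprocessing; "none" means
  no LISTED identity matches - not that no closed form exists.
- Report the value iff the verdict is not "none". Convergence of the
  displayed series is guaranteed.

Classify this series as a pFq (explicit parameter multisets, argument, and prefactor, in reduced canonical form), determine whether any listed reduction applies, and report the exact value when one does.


Prefactor -\frac{6}{11}, argument \frac{7}{8}: 2F1 with upper {1, 1} over lower {2}. Verdict: this is logarithm (I6) (the logarithm: parameters (1,1;2), x = \frac{7}{8}). Exact value: \frac{48}{77} \cdot \ln\left(\frac{1}{8}\right).

Key observation: with t_0 = -\frac{6}{11}, the lower running product (prefactor -6/11) is a rising factorial.
Term ratio: r(k) = \frac{7}{8} * (k+1) (k+1) / [(k+2) (k+1)] - rational in k. x = \frac{7}{8}; t_0 = -\frac{6}{11}; negate the roots.


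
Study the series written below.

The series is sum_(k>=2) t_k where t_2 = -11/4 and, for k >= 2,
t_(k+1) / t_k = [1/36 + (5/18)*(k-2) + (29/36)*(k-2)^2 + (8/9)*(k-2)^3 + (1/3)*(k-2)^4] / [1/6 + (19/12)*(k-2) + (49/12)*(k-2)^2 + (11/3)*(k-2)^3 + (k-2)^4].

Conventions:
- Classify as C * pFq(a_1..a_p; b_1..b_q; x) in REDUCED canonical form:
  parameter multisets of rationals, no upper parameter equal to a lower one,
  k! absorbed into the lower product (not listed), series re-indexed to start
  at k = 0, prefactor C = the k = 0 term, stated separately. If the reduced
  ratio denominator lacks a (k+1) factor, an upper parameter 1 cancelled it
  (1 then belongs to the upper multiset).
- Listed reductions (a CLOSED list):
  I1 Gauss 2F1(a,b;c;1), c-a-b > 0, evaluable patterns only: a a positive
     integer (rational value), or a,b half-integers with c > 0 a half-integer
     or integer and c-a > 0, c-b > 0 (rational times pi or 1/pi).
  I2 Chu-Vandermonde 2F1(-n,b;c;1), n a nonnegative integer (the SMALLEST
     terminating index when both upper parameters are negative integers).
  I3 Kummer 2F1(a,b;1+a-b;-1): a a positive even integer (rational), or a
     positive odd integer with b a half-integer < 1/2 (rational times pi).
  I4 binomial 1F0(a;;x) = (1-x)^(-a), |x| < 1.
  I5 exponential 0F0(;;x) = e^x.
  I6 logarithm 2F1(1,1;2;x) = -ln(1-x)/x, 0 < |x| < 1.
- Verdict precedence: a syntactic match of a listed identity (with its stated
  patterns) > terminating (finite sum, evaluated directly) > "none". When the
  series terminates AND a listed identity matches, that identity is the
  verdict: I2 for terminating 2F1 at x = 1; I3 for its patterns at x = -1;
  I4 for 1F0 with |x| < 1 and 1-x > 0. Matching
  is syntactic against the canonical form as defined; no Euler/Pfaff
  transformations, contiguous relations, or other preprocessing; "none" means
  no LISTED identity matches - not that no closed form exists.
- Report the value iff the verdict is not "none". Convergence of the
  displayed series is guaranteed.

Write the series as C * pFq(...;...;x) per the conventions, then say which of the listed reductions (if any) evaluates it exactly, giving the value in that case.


With C = -11/4: the canonical form is 2F1(1, 1; 2; 1/3). Verdict (x = 1/3): the logarithmic series (I6) applies (the logarithm: parameters (1,1;2), x = 1/3). Sum: (33/4) * ln(2/3).

Key step: t_0 = -11/4 here, and the expanded ratio factors over Q; prefactor -11/4, roots give parameters.
Term ratio: r(k) = (1/3) * (k+1) (k+1) / [(k+2) (k+1)] - rational; roots negated = parameters, x = (1/3), C = -11/4.


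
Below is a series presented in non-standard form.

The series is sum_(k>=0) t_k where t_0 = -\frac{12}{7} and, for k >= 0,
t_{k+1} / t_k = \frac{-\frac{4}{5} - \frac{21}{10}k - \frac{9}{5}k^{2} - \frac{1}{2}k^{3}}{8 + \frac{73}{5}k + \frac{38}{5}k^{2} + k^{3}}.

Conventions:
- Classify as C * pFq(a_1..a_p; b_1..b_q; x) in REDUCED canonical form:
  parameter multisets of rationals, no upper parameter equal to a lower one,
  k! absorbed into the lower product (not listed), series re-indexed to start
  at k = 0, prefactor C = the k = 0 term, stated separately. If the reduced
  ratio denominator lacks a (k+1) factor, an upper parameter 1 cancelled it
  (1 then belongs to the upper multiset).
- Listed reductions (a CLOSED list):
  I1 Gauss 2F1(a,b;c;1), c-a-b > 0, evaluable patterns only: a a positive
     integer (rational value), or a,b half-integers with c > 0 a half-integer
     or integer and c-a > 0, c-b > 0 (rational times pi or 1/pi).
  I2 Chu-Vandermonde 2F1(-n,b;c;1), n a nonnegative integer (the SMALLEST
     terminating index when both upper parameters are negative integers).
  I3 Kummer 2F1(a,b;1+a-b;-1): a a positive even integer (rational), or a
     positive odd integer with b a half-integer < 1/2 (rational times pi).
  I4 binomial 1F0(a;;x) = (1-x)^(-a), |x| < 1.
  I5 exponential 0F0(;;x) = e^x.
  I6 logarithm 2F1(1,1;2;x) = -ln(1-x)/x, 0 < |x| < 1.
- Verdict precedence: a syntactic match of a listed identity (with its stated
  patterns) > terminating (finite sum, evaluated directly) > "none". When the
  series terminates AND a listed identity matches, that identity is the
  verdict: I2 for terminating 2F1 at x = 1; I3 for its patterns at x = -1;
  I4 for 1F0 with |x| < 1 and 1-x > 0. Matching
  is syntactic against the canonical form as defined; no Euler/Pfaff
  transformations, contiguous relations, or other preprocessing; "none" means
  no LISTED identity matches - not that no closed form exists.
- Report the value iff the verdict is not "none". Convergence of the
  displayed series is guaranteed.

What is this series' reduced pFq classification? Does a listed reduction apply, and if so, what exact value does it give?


x = -\frac{1}{2} here; the reduced form reads 2F1, upper {1, 1}, lower {5}, C = -\frac{12}{7}. Verdict: none - at argument -\frac{1}{2} the multisets {1, 1} ; {5} match no listed identity.

The tell: from the first term -\frac{12}{7}: the expanded ratio factors over Q; C = -12/7, x = -1/2, roots give parameters.
Adjacent-term ratio: r(k) = -\frac{1}{2} * (k+1) (k+1) / [(k+5) (k+1)] - poly over poly, x = -\frac{1}{2} from leading terms; C = -\frac{12}{7} at k = 0.


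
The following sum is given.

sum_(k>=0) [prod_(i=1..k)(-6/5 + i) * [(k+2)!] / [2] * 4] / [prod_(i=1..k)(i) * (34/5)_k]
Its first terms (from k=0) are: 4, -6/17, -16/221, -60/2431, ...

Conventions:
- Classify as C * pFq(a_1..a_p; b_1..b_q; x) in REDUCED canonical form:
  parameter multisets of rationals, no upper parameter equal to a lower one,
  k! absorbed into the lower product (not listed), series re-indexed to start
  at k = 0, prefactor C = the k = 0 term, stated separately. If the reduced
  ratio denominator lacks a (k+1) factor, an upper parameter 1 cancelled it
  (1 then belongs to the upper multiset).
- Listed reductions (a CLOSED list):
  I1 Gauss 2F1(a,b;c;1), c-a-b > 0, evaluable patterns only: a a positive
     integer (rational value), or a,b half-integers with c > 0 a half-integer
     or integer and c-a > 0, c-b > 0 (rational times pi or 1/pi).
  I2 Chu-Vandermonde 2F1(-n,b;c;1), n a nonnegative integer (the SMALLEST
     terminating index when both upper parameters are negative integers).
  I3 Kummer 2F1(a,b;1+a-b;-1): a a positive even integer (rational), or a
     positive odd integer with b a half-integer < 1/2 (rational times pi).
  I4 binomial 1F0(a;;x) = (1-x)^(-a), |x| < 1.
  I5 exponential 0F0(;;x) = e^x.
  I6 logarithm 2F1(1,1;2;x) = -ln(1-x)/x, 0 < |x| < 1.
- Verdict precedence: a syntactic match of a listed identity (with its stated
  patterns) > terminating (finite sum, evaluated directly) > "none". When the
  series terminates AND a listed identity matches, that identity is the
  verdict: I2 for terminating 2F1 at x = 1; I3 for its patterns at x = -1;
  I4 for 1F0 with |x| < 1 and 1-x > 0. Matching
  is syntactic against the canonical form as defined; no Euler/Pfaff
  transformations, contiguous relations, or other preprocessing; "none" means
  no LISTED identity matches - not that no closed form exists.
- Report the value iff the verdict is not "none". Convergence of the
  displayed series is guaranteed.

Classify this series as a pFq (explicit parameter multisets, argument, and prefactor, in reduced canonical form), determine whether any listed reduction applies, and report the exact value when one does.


Key step: t_0 being 4, the product of the first k integers (prefactor 4) is k!.
Step ratio: r(k) = 1 * (k-1/5) (k+3) / [(k+34/5) (k+1)] - rational; roots negated = parameters, x = 1, C = 4.

With C = 4: the canonical form is 2F1(-1/5, 3; 34/5; 1). Verdict (x = 1): Gauss's theorem (I1) applies (x = 1: the Gamma ratio telescopes since c-a-b = 4 > 0 and a = 3 in Z>0). Value: 2204/625.


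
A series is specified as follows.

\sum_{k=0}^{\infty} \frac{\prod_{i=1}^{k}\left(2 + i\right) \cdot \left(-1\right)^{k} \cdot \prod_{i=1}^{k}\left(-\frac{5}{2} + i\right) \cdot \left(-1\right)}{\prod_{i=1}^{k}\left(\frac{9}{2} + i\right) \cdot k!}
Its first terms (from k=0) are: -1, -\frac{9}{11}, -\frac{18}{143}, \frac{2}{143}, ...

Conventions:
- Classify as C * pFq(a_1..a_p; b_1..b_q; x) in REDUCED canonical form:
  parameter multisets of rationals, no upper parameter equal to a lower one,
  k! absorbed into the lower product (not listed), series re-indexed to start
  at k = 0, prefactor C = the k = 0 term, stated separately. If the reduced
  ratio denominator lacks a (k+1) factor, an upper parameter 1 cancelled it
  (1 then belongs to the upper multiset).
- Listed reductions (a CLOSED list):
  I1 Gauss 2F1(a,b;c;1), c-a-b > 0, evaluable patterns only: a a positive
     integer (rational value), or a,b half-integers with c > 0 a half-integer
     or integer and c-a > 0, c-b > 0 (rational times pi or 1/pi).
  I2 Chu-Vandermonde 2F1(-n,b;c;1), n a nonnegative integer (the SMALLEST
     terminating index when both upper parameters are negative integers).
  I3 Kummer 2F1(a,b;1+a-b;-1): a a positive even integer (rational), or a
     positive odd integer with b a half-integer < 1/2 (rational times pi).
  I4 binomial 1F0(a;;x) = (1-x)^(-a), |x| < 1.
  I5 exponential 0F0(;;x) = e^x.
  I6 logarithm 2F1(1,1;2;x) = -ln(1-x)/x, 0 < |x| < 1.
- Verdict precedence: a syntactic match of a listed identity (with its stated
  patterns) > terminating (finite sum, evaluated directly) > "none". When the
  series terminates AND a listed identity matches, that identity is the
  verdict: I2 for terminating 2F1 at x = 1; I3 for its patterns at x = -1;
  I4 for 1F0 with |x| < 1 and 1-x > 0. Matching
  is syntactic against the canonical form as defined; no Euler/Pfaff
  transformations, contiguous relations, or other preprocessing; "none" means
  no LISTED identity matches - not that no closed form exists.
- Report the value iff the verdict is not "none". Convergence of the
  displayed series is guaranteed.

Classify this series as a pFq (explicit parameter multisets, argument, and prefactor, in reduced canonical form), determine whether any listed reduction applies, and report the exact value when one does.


Classification (C = -1): 2F1 with upper {-\frac{3}{2}, 3}, lower {\frac{11}{2}}, argument x = -1. Verdict: Kummer's theorem (I3) applies (x = -1; c = \frac{11}{2} equals 1+a-b for upper {-\frac{3}{2}, 3}: listed pattern). Its exact value is \left(-\frac{315}{512}\right) \cdot \pi.

First insight: t_0 = -1 here, and the lower running product (C = -1, x = -1) is a rising factorial.
Adjacent-term ratio: r(k) = -1 * (k-\frac{3}{2}) (k+3) / [(k+\frac{11}{2}) (k+1)] - rational in k, leading ratio -1; with t_0 = -1, classification follows.


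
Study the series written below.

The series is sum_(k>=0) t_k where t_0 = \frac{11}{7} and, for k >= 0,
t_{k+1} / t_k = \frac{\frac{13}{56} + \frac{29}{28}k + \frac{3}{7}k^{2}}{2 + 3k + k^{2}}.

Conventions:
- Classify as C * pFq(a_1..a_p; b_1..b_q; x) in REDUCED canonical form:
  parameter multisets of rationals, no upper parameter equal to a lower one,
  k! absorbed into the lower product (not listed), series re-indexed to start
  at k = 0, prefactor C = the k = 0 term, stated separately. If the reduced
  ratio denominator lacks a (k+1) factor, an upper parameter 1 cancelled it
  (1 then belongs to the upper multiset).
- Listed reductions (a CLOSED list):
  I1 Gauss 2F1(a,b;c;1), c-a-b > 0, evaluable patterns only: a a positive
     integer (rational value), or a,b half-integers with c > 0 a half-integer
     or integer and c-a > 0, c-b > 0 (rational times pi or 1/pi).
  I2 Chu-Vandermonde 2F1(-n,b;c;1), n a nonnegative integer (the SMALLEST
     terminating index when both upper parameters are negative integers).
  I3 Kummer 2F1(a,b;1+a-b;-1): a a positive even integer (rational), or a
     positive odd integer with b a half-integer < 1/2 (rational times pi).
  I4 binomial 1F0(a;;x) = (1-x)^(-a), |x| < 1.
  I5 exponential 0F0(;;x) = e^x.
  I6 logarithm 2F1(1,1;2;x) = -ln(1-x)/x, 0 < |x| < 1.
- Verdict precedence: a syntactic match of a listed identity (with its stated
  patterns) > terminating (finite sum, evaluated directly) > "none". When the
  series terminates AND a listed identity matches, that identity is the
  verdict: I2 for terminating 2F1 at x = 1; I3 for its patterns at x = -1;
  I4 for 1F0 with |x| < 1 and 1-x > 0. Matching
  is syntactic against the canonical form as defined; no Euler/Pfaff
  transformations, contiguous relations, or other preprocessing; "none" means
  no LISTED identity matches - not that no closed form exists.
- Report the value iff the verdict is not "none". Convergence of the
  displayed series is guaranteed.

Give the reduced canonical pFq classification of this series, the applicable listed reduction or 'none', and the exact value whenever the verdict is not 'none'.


Prefactor \frac{11}{7}, argument \frac{3}{7}: 2F1 with upper {\frac{1}{4}, \frac{13}{6}} over lower {2}. Verdict: none. A 2F1 with upper {\frac{1}{4}, \frac{13}{6}} fits none of I1-I6 at x = \frac{3}{7}; the sum runs forever.

The tell: x = \frac{3}{7} and roots of the ratio polynomials (prefactor 11/7) are the negated parameters.
Step ratio: r(k) = \frac{3}{7} * (k+\frac{1}{4}) (k+\frac{13}{6}) / [(k+2) (k+1)] ; factor over Q: parameters, x = \frac{3}{7}, and C = \frac{11}{7}.


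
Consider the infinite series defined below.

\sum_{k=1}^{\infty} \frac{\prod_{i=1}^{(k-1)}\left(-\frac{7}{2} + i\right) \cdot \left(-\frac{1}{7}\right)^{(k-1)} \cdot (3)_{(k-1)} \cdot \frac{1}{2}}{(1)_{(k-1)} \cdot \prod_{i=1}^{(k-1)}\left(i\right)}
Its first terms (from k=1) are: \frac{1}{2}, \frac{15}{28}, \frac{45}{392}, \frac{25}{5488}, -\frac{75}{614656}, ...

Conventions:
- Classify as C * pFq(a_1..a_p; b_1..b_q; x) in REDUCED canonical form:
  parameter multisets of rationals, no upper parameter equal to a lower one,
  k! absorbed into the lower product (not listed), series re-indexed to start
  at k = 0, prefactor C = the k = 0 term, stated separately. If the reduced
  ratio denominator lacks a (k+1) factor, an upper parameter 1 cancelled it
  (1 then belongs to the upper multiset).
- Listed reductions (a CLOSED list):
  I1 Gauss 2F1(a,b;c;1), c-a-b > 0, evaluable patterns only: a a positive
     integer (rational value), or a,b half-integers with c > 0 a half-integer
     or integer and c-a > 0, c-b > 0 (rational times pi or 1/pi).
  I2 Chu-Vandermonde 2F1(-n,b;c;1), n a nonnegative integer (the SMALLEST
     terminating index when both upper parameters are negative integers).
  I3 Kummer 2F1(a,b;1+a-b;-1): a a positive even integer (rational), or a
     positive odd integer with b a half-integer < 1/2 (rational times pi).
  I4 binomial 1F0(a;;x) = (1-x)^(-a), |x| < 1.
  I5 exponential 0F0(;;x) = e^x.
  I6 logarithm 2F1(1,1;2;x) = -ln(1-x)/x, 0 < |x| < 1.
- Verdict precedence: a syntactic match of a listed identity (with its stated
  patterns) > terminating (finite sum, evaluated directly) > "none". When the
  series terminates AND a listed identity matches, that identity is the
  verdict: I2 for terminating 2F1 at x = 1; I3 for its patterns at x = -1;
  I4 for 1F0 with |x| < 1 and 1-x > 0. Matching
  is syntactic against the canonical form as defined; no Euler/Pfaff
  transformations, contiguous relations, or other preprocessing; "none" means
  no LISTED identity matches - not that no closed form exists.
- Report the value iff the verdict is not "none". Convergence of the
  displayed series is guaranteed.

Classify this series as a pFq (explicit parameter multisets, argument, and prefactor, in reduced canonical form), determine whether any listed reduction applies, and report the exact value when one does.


Canonical form: C = \frac{1}{2} times 2F1 with upper {-\frac{5}{2}, 3}, lower {1}, x = -\frac{1}{7}. Verdict: none. No listed pattern accepts 2F1(-\frac{5}{2}, 3; 1; -\frac{1}{7}).

Key observation: with t_0 = \frac{1}{2}, the running product (prefactor 1/2) telescopes to a rising factorial.
Step ratio: r(k) = -\frac{1}{7} * (k-\frac{5}{2}) (k+3) / [(k+1) (k+1)] - rational; roots negated = parameters, x = -\frac{1}{7}, C = \frac{1}{2}.


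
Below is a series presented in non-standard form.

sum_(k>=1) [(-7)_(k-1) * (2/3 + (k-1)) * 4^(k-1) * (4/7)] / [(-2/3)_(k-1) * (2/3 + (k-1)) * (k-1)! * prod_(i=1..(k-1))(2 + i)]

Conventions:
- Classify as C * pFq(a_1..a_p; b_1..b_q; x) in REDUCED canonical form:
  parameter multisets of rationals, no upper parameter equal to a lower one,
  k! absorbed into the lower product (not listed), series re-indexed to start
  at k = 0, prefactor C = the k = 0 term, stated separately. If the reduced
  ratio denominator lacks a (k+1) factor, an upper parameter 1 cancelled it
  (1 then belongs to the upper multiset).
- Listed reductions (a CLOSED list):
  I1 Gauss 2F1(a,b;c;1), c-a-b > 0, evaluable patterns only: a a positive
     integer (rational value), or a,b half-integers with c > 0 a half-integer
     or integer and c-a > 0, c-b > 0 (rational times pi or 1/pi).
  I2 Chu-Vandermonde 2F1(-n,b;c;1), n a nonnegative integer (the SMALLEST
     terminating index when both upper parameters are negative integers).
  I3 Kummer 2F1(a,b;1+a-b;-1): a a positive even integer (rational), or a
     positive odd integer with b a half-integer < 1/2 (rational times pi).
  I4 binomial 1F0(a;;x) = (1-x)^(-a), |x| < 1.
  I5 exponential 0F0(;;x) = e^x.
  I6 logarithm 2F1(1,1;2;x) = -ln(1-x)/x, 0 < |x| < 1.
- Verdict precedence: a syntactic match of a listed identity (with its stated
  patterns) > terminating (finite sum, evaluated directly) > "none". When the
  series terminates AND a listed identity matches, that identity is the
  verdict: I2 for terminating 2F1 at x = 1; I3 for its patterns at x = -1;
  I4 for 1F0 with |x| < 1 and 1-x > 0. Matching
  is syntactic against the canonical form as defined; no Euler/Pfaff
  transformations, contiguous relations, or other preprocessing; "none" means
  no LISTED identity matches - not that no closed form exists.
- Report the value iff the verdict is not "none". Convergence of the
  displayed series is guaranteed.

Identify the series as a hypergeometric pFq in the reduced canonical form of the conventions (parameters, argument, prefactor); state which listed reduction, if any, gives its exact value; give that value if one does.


First insight: t_0 being 4/7, striking the common factor k + 2/3 reduces the term (prefactor 4/7).
Ratio: r(k) = 4 * (k-7) / [(k-2/3) (k+3) (k+1)] - rational in k. x = 4; t_0 = 4/7; negate the roots.

With C = 4/7: the canonical form is 1F2(-7; -2/3, 3; 4). Verdict: terminating - no listed pattern fits, but -7 in the upper list cuts the series at k = 7; direct evaluation. Exact value: -1110792/111475.


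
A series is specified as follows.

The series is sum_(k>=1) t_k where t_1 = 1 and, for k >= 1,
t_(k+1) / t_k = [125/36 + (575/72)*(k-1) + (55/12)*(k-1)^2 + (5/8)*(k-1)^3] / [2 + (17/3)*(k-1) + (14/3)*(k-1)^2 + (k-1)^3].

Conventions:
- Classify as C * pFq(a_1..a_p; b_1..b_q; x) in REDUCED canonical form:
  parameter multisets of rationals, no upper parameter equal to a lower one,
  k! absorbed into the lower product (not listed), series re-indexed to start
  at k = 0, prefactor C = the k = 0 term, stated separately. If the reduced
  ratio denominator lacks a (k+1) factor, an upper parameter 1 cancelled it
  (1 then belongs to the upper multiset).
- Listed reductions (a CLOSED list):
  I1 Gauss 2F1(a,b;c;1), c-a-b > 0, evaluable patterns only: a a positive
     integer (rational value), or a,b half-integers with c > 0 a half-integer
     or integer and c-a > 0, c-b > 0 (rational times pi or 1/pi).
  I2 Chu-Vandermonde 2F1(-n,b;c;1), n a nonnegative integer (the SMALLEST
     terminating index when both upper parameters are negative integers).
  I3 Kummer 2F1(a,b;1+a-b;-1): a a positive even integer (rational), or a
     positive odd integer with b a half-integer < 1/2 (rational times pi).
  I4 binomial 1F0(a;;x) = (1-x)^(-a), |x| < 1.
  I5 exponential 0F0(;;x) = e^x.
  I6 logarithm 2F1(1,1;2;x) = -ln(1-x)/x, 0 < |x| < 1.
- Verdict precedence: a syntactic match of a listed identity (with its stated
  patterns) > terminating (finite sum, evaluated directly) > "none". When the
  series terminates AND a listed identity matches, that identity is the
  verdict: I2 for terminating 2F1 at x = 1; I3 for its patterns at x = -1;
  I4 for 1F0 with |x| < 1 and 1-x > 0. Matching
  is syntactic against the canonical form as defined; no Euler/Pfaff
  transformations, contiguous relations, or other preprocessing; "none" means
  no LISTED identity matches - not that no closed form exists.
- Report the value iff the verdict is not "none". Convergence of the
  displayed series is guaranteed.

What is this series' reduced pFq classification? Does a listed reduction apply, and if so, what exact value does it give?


This is 1 * 2F1(5/3, 5; 3; 5/8) in reduced canonical form. Verdict: none - this 2F1 at x = 5/8 matches no listed pattern, and upper {5/3, 5} holds no stopper.

First insight: t_0 being 1, the parameter 2/3 appears in both the upper and lower lists and cancels.
Adjacent-term ratio: r(k) = (5/8) * (k+5/3) (k+5) / [(k+3) (k+1)] - rational in k. x = (5/8); t_0 = 1; negate the roots.


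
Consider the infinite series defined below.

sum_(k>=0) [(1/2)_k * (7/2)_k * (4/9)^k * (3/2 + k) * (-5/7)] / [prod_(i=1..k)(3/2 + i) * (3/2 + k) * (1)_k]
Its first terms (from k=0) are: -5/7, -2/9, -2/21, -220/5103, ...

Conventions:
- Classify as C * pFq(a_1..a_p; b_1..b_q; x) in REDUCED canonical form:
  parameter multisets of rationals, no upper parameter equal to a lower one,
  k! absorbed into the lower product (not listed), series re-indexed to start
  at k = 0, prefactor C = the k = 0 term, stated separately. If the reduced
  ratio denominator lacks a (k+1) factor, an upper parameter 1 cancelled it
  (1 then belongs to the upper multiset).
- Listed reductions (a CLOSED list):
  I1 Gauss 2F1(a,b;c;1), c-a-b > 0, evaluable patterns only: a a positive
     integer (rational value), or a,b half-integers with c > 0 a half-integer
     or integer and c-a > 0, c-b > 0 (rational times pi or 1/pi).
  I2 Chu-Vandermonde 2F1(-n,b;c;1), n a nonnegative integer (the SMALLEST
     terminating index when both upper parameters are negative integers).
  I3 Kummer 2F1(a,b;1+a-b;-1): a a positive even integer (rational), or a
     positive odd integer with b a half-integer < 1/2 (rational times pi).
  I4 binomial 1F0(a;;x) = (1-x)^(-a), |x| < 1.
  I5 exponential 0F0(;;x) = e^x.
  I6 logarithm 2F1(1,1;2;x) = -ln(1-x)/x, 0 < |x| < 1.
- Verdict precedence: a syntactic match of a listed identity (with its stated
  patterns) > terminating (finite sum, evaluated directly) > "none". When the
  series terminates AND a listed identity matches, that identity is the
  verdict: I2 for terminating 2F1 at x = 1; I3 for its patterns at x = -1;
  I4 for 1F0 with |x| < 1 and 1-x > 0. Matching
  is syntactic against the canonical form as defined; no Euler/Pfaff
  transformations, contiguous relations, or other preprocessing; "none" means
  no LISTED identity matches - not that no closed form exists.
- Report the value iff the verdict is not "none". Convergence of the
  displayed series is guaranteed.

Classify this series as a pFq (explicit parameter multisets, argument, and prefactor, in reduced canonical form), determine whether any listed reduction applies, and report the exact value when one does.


This is -5/7 * 2F1(1/2, 7/2; 5/2; 4/9) in reduced canonical form. Verdict: none. Every listed pattern misses the 2F1 form at 4/9, upper {1/2, 7/2}.

Structural cue: t_0 = -5/7 here, and the lower running product (prefactor -5/7) is a rising factorial.
Term ratio: r(k) = (4/9) * (k+1/2) (k+7/2) / [(k+5/2) (k+1)] - rational in k, leading ratio (4/9); with t_0 = -5/7, classification follows.


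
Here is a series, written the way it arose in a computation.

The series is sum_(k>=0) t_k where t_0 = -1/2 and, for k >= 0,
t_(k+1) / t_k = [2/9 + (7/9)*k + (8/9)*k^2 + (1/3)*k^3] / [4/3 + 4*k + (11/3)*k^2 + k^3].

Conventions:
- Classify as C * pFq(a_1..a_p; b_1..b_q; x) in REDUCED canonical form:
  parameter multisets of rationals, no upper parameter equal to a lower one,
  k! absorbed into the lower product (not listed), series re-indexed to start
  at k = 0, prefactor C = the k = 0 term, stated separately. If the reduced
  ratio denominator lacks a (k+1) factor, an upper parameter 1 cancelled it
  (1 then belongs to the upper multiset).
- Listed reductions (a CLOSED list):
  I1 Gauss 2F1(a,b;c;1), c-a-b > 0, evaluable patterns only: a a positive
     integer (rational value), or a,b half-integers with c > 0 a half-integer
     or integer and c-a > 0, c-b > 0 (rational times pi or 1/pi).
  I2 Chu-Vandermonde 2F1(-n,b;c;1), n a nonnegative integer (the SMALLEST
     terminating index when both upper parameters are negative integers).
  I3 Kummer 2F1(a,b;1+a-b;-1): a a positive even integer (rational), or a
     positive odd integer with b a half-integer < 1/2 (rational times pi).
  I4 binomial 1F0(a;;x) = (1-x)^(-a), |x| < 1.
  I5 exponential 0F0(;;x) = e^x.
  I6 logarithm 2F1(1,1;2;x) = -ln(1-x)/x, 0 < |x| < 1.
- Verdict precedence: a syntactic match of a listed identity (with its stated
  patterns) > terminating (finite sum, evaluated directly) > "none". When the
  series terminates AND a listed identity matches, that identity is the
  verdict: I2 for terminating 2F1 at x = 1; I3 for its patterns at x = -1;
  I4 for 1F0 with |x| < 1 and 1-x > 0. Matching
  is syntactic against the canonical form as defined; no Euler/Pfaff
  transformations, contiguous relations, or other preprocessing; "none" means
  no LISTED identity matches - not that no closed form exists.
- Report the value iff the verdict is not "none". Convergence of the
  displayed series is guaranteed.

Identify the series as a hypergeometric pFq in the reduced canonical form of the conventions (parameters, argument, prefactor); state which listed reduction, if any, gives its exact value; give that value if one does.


The tell: t_0 being -1/2, roots of the ratio polynomials (C = -1/2) are the negated parameters.
Term ratio: r(k) = (1/3) * (k+1) (k+1) / [(k+2) (k+1)] - rational in k, leading ratio (1/3); with t_0 = -1/2, classification follows.

The series (x = 1/3) is 2F1: upper {1, 1}, lower {2}, prefactor -1/2. Verdict (x = 1/3): the I6 logarithm reduction applies (the logarithm: parameters (1,1;2), x = 1/3). Sum: (3/2) * ln(2/3).


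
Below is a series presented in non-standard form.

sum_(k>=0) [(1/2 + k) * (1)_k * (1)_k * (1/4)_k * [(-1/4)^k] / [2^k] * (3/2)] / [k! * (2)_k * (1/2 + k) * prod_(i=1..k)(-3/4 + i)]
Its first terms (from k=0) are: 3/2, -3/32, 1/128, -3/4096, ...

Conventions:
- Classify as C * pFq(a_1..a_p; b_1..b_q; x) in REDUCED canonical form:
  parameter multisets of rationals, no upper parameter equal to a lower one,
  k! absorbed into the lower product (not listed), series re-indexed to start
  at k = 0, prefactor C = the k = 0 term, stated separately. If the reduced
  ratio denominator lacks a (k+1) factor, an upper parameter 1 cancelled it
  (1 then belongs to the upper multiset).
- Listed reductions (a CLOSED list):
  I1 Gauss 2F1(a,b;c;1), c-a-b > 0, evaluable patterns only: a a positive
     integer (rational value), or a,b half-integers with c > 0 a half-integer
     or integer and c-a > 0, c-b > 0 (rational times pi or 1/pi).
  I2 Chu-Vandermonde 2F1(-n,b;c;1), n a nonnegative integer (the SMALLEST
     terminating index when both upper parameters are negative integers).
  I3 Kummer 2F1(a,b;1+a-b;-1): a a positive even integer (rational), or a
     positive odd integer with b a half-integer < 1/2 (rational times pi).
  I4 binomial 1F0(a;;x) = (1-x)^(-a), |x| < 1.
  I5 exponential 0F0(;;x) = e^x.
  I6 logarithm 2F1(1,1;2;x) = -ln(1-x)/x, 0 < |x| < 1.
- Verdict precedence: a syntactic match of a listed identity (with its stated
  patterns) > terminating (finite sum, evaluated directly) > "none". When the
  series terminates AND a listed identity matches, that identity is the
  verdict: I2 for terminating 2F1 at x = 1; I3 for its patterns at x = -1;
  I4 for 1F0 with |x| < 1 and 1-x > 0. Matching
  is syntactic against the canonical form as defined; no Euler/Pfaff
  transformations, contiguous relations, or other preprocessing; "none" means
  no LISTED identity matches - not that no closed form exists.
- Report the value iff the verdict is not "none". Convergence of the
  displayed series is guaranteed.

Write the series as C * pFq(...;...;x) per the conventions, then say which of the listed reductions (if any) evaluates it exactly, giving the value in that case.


Key observation: x = (-1/8) and the lower running product (C = 3/2) is a rising factorial.
Ratio: r(k) = (-1/8) * (k+1) (k+1) / [(k+2) (k+1)] - rational in k, leading ratio (-1/8); with t_0 = 3/2, classification follows.

Classification (C = 3/2): 2F1 with upper {1, 1}, lower {2}, argument x = -1/8. Verdict at x = -1/8: logarithm (I6) matches (the logarithm: parameters (1,1;2), x = -1/8). Its exact value is 12 * ln(9/8).


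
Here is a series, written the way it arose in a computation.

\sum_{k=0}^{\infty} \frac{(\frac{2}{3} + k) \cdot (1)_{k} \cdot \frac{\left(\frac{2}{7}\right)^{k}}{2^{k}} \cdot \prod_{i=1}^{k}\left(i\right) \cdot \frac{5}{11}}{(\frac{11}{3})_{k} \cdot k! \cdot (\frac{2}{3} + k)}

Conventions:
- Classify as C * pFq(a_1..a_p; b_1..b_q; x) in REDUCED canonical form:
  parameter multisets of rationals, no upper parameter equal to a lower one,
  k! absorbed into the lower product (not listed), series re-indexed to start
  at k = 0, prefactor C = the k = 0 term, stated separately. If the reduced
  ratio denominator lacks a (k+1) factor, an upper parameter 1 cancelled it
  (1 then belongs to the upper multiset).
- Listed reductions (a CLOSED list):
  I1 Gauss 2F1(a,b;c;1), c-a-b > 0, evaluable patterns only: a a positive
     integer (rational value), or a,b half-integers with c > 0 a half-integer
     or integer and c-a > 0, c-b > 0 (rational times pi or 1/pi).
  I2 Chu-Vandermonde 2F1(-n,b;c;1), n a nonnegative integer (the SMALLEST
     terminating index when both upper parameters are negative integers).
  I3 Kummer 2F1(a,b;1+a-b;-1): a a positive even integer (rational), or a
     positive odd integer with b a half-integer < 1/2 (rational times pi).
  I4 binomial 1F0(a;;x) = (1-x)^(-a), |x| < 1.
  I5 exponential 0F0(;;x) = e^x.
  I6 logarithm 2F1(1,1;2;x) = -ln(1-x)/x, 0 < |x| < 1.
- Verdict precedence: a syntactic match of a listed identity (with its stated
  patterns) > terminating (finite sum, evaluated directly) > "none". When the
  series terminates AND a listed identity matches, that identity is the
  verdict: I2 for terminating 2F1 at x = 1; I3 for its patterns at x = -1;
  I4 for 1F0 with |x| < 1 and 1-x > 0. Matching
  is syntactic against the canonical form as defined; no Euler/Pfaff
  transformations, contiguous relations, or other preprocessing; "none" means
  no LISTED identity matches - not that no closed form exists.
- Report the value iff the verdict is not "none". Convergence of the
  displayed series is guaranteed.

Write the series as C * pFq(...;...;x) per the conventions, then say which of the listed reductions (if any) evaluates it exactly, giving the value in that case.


The series (x = \frac{1}{7}) is 2F1: upper {1, 1}, lower {\frac{11}{3}}, prefactor \frac{5}{11}. Verdict: none - at argument \frac{1}{7} the multisets {1, 1} ; {\frac{11}{3}} match no listed identity.

Key step: with t_0 = \frac{5}{11}, k + 2/3 divides numerator and denominator alike; C = 5/11 after cancelling.
Consecutive-term ratio: r(k) = \frac{1}{7} * (k+1) (k+1) / [(k+\frac{11}{3}) (k+1)] ; factor over Q: parameters, x = \frac{1}{7}, and C = \frac{5}{11}.


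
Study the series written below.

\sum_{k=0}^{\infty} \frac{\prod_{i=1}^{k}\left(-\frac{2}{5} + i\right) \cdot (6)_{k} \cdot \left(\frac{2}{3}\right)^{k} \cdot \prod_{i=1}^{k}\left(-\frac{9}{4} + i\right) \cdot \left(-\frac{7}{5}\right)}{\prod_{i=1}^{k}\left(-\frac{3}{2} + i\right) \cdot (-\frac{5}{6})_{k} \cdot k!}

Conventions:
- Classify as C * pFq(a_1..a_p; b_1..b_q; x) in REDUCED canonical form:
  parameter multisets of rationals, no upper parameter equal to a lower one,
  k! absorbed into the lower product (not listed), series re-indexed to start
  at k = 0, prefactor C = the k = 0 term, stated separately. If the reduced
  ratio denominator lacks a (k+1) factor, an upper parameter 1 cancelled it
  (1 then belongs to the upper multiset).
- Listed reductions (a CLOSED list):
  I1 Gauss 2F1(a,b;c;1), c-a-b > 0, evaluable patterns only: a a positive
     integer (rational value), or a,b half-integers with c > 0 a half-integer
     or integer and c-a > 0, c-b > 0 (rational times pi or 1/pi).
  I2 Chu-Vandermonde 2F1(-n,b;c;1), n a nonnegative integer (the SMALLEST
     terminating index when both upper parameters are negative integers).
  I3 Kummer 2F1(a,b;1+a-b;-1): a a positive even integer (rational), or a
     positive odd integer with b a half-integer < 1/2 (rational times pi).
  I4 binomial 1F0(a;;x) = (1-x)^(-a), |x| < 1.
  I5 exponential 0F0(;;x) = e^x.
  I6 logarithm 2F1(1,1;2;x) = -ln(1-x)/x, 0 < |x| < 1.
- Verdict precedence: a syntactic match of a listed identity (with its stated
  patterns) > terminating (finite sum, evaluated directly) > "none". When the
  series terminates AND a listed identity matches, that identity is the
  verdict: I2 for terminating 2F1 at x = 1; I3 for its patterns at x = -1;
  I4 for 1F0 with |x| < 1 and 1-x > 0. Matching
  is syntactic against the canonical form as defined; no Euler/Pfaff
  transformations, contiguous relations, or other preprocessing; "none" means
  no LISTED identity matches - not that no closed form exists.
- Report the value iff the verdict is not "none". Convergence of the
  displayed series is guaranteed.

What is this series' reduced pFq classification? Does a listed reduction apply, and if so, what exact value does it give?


With C = -\frac{7}{5}: the canonical form is 3F2(-\frac{5}{4}, \frac{3}{5}, 6; -\frac{5}{6}, -\frac{1}{2}; \frac{2}{3}). Verdict: none. No listed pattern accepts 3F2(-\frac{5}{4}, \frac{3}{5}, 6; -\frac{5}{6}, -\frac{1}{2}; \frac{2}{3}).

Key step: from the first term -\frac{7}{5}: the running product (prefactor -7/5) telescopes to a rising factorial.
Term ratio: r(k) = \frac{2}{3} * (k-\frac{5}{4}) (k+\frac{3}{5}) (k+6) / [(k-\frac{5}{6}) (k-\frac{1}{2}) (k+1)] ; factor over Q: parameters, x = \frac{2}{3}, and C = -\frac{7}{5}.
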